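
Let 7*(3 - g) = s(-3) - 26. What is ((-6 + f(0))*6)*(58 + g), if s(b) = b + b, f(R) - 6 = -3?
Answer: -8262/7 ≈ -1180.3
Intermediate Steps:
f(R) = 3 (f(R) = 6 - 3 = 3)
s(b) = 2*b
g = 53/7 (g = 3 - (2*(-3) - 26)/7 = 3 - (-6 - 26)/7 = 3 - 1/7*(-32) = 3 + 32/7 = 53/7 ≈ 7.5714)
((-6 + f(0))*6)*(58 + g) = ((-6 + 3)*6)*(58 + 53/7) = -3*6*(459/7) = -18*459/7 = -8262/7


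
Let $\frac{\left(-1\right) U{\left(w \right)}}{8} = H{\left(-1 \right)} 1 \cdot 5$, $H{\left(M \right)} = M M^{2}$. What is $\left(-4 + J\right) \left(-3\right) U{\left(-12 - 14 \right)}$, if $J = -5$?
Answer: $1080$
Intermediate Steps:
$H{\left(M \right)} = M^{3}$
$U{\left(w \right)} = 40$ ($U{\left(w \right)} = - 8 \left(-1\right)^{3} \cdot 1 \cdot 5 = - 8 \left(-1\right) 1 \cdot 5 = - 8 \left(\left(-1\right) 5\right) = \left(-8\right) \left(-5\right) = 40$)
$\left(-4 + J\right) \left(-3\right) U{\left(-12 - 14 \right)} = \left(-4 - 5\right) \left(-3\right) 40 = \left(-9\right) \left(-3\right) 40 = 27 \cdot 40 = 1080$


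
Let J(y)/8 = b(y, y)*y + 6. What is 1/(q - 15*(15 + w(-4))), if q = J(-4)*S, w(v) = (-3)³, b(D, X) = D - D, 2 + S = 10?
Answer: 1/564 ≈ 0.0017731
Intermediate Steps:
S = 8 (S = -2 + 10 = 8)
b(D, X) = 0
w(v) = -27
J(y) = 48 (J(y) = 8*(0*y + 6) = 8*(0 + 6) = 8*6 = 48)
q = 384 (q = 48*8 = 384)
1/(q - 15*(15 + w(-4))) = 1/(384 - 15*(15 - 27)) = 1/(384 - 15*(-12)) = 1/(384 + 180) = 1/564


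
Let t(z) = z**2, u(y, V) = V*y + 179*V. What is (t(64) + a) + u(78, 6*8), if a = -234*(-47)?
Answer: 27430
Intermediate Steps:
u(y, V) = 179*V + V*y
a = 10998
(t(64) + a) + u(78, 6*8) = (64**2 + 10998) + (6*8)*(179 + 78) = (4096 + 10998) + 48*257 = 15094 + 12336 = 27430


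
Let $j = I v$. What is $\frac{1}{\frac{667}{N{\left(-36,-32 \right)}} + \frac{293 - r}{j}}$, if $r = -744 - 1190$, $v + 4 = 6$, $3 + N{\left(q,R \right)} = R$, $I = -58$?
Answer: $- \frac{4060}{155317} \approx -0.02614$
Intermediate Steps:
$N{\left(q,R \right)} = -3 + R$
$v = 2$ ($v = -4 + 6 = 2$)
$j = -116$ ($j = \left(-58\right) 2 = -116$)
$r = -1934$
$\frac{1}{\frac{667}{N{\left(-36,-32 \right)}} + \frac{293 - r}{j}} = \frac{1}{\frac{667}{-3 - 32} + \frac{293 - -1934}{-116}} = \frac{1}{\frac{667}{-35} + \left(293 + 1934\right) \left(- \frac{1}{116}\right)} = \frac{1}{667 \left(- \frac{1}{35}\right) + 2227 \left(- \frac{1}{116}\right)} = \frac{1}{- \frac{667}{35} - \frac{2227}{116}} = \frac{1}{- \frac{155317}{4060}} = - \frac{4060}{155317}$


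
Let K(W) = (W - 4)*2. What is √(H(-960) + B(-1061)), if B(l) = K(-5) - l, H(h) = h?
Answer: √83 ≈ 9.1104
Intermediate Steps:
K(W) = -8 + 2*W (K(W) = (-4 + W)*2 = -8 + 2*W)
B(l) = -18 - l (B(l) = (-8 + 2*(-5)) - l = (-8 - 10) - l = -18 - l)
√(H(-960) + B(-1061)) = √(-960 + (-18 - 1*(-1061))) = √(-960 + (-18 + 1061)) = √(-960 + 1043) = √83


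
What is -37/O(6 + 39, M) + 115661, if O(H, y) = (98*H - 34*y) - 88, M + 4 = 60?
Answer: 279668261/2418 ≈ 1.1566e+5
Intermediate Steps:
M = 56 (M = -4 + 60 = 56)
O(H, y) = -88 - 34*y + 98*H (O(H, y) = (-34*y + 98*H) - 88 = -88 - 34*y + 98*H)
-37/O(6 + 39, M) + 115661 = -37/(-88 - 34*56 + 98*(6 + 39)) + 115661 = -37/(-88 - 1904 + 98*45) + 115661 = -37/(-88 - 1904 + 4410) + 115661 = -37/2418 + 115661 = 279668261/2418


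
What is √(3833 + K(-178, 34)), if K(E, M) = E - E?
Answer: √3833 ≈ 61.911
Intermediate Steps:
K(E, M) = 0
√(3833 + K(-178, 34)) = √(3833 + 0) = √3833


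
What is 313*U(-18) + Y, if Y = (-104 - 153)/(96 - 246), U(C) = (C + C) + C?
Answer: -2535043/150 ≈ -16900.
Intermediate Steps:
U(C) = 3*C (U(C) = 2*C + C = 3*C)
Y = 257/150 (Y = -257/(-150) = -257*(-1/150) = 257/150 ≈ 1.7133)
313*U(-18) + Y = 313*(3*(-18)) + 257/150 = 313*(-54) + 257/150 = -16902 + 257/150 = -2535043/150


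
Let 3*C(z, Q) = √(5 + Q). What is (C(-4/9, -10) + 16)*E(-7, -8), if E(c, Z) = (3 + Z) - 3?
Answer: -128 - 8*I*√5/3 ≈ -128.0 - 5.9628*I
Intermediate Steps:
C(z, Q) = √(5 + Q)/3
E(c, Z) = Z
(C(-4/9, -10) + 16)*E(-7, -8) = (√(5 - 10)/3 + 16)*(-8) = (√(-5)/3 + 16)*(-8) = ((I*√5)/3 + 16)*(-8) = (I*√5/3 + 16)*(-8) = (16 + I*√5/3)*(-8) = -128 - 8*I*√5/3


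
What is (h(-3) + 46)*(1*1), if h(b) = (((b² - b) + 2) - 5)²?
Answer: 127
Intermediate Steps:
h(b) = (-3 + b² - b)² (h(b) = ((2 + b² - b) - 5)² = (-3 + b² - b)²)
(h(-3) + 46)*(1*1) = ((3 - 3 - 1*(-3)²)² + 46)*(1*1) = ((3 - 3 - 1*9)² + 46)*1 = ((3 - 3 - 9)² + 46)*1 = ((-9)² + 46)*1 = (81 + 46)*1 = 127*1 = 127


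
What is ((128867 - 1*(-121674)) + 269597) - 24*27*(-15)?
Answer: 529858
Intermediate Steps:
((128867 - 1*(-121674)) + 269597) - 24*27*(-15) = ((128867 + 121674) + 269597) - 648*(-15) = (250541 + 269597) + 9720 = 520138 + 9720 = 529858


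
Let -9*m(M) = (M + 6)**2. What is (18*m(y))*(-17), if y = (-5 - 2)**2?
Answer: 102850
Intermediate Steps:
y = 49 (y = (-7)**2 = 49)
m(M) = -(6 + M)**2/9 (m(M) = -(M + 6)**2/9 = -(6 + M)**2/9)
(18*m(y))*(-17) = (18*(-(6 + 49)**2/9))*(-17) = (18*(-1/9*55**2))*(-17) = (18*(-1/9*3025))*(-17) = (18*(-3025/9))*(-17) = -6050*(-17) = 102850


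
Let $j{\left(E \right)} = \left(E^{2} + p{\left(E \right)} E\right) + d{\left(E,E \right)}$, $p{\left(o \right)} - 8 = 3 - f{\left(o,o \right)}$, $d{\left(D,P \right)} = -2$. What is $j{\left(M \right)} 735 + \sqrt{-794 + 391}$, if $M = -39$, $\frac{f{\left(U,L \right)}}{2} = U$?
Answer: $-1434720 + i \sqrt{403} \approx -1.4347 \cdot 10^{6} + 20.075 i$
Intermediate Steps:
$f{\left(U,L \right)} = 2 U$
$p{\left(o \right)} = 11 - 2 o$ ($p{\left(o \right)} = 8 - \left(-3 + 2 o\right) = 11 - 2 o$)
$j{\left(E \right)} = -2 + E^{2} + E \left(11 - 2 E\right)$ ($j{\left(E \right)} = \left(E^{2} + \left(11 - 2 E\right) E\right) - 2 = \left(E^{2} + E \left(11 - 2 E\right)\right) - 2 = -2 + E^{2} + E \left(11 - 2 E\right)$)
$j{\left(M \right)} 735 + \sqrt{-794 + 391} = \left(-2 - \left(-39\right)^{2} + 11 \left(-39\right)\right) 735 + \sqrt{-794 + 391} = \left(-2 - 1521 - 429\right) 735 + \sqrt{-403} = \left(-2 - 1521 - 429\right) 735 + i \sqrt{403} = \left(-1952\right) 735 + i \sqrt{403} = -1434720 + i \sqrt{403}$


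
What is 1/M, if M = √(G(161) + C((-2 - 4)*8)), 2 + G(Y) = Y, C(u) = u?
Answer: √111/111 ≈ 0.094916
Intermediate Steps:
G(Y) = -2 + Y
M = √111 (M = √((-2 + 161) + (-2 - 4)*8) = √(159 - 6*8) = √(159 - 48) = √111 ≈ 10.536)
1/M = 1/(√111) = √111/111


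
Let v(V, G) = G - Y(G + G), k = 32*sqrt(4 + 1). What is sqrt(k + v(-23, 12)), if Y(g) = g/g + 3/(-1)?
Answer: sqrt(14 + 32*sqrt(5)) ≈ 9.2495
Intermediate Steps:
Y(g) = -2 (Y(g) = 1 + 3*(-1) = 1 - 3 = -2)
k = 32*sqrt(5) ≈ 71.554
v(V, G) = 2 + G (v(V, G) = G - 1*(-2) = G + 2 = 2 + G)
sqrt(k + v(-23, 12)) = sqrt(32*sqrt(5) + (2 + 12)) = sqrt(32*sqrt(5) + 14) = sqrt(14 + 32*sqrt(5))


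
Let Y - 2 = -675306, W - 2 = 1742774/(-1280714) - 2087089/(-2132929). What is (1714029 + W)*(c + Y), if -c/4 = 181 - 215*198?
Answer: -1183998929951410263233764/1365836015653 ≈ -8.6687e+11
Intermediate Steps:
W = 2209547479556/1365836015653 (W = 2 + (1742774/(-1280714) - 2087089/(-2132929)) = 2 + (1742774*(-1/1280714) - 2087089*(-1/2132929)) = 2 + (-871387/640357 + 2087089/2132929) = 2 - 522124551750/1365836015653 = 2209547479556/1365836015653 ≈ 1.6177)
c = 169556 (c = -4*(181 - 215*198) = -4*(181 - 42570) = -4*(-42389) = 169556)
Y = -675304 (Y = 2 - 675306 = -675304)
(1714029 + W)*(c + Y) = (1714029 + 2209547479556/1365836015653)*(169556 - 675304) = (2341084749621175493/1365836015653)*(-505748) = -1183998929951410263233764/1365836015653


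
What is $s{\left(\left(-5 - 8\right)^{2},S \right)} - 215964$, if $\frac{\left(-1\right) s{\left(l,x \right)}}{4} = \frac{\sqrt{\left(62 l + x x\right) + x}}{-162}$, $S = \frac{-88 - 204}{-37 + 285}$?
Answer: $-215964 + \frac{\sqrt{40278235}}{2511} \approx -2.1596 \cdot 10^{5}$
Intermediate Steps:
$S = - \frac{73}{62}$ ($S = - \frac{292}{248} = \left(-292\right) \frac{1}{248} = - \frac{73}{62} \approx -1.1774$)
$s{\left(l,x \right)} = \frac{2 \sqrt{x + x^{2} + 62 l}}{81}$ ($s{\left(l,x \right)} = - 4 \frac{\sqrt{\left(62 l + x x\right) + x}}{-162} = - 4 \sqrt{\left(62 l + x^{2}\right) + x} \left(- \frac{1}{162}\right) = - 4 \sqrt{\left(x^{2} + 62 l\right) + x} \left(- \frac{1}{162}\right) = - 4 \sqrt{x + x^{2} + 62 l} \left(- \frac{1}{162}\right) = - 4 \left(- \frac{\sqrt{x + x^{2} + 62 l}}{162}\right) = \frac{2 \sqrt{x + x^{2} + 62 l}}{81}$)
$s{\left(\left(-5 - 8\right)^{2},S \right)} - 215964 = \frac{2 \sqrt{- \frac{73}{62} + \left(- \frac{73}{62}\right)^{2} + 62 \left(-5 - 8\right)^{2}}}{81} - 215964 = \frac{2 \sqrt{- \frac{73}{62} + \frac{5329}{3844} + 62 \left(-13\right)^{2}}}{81} - 215964 = \frac{2 \sqrt{- \frac{73}{62} + \frac{5329}{3844} + 62 \cdot 169}}{81} - 215964 = \frac{2 \sqrt{- \frac{73}{62} + \frac{5329}{3844} + 10478}}{81} - 215964 = \frac{2 \sqrt{\frac{40278235}{3844}}}{81} - 215964 = \frac{2 \frac{\sqrt{40278235}}{62}}{81} - 215964 = \frac{\sqrt{40278235}}{2511} - 215964 = -215964 + \frac{\sqrt{40278235}}{2511}$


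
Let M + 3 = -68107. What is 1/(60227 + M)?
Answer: -1/7883 ≈ -0.00012686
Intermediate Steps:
M = -68110 (M = -3 - 68107 = -68110)
1/(60227 + M) = 1/(60227 - 68110) = 1/(-7883) = -1/7883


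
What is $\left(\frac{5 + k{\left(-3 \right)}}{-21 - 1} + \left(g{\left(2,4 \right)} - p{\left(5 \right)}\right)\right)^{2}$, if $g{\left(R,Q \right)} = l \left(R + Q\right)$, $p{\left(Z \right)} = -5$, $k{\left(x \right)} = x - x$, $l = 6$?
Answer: $\frac{804609}{484} \approx 1662.4$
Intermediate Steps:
$k{\left(x \right)} = 0$
$g{\left(R,Q \right)} = 6 Q + 6 R$ ($g{\left(R,Q \right)} = 6 \left(R + Q\right) = 6 \left(Q + R\right) = 6 Q + 6 R$)
$\left(\frac{5 + k{\left(-3 \right)}}{-21 - 1} + \left(g{\left(2,4 \right)} - p{\left(5 \right)}\right)\right)^{2} = \left(\frac{5 + 0}{-21 - 1} + \left(\left(6 \cdot 4 + 6 \cdot 2\right) - -5\right)\right)^{2} = \left(\frac{5}{-22} + \left(\left(24 + 12\right) + 5\right)\right)^{2} = \left(5 \left(- \frac{1}{22}\right) + \left(36 + 5\right)\right)^{2} = \left(- \frac{5}{22} + 41\right)^{2} = \left(\frac{897}{22}\right)^{2} = \frac{804609}{484}$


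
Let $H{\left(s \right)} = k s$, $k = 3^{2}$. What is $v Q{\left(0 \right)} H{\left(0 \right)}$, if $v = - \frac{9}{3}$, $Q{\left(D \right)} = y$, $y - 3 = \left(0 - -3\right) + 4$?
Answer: $0$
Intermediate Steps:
$k = 9$
$y = 10$ ($y = 3 + \left(\left(0 - -3\right) + 4\right) = 3 + \left(\left(0 + \left(-2 + 5\right)\right) + 4\right) = 3 + \left(\left(0 + 3\right) + 4\right) = 3 + \left(3 + 4\right) = 3 + 7 = 10$)
$Q{\left(D \right)} = 10$
$v = -3$ ($v = \left(-9\right) \frac{1}{3} = -3$)
$H{\left(s \right)} = 9 s$
$v Q{\left(0 \right)} H{\left(0 \right)} = \left(-3\right) 10 \cdot 9 \cdot 0 = \left(-30\right) 0 = 0$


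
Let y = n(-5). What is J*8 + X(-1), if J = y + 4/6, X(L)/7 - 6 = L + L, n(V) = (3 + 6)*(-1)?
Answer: -116/3 ≈ -38.667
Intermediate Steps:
n(V) = -9 (n(V) = 9*(-1) = -9)
X(L) = 42 + 14*L (X(L) = 42 + 7*(L + L) = 42 + 7*(2*L) = 42 + 14*L)
y = -9
J = -25/3 (J = -9 + 4/6 = -9 + 4*(1/6) = -9 + 2/3 = -25/3 ≈ -8.3333)
J*8 + X(-1) = -25/3*8 + (42 + 14*(-1)) = -200/3 + (42 - 14) = -200/3 + 28 = -116/3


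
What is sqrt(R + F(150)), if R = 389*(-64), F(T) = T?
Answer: I*sqrt(24746) ≈ 157.31*I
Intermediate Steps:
R = -24896
sqrt(R + F(150)) = sqrt(-24896 + 150) = sqrt(-24746) = I*sqrt(24746)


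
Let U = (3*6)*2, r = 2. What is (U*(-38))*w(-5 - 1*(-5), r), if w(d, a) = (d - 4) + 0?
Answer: 5472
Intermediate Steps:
w(d, a) = -4 + d (w(d, a) = (-4 + d) + 0 = -4 + d)
U = 36 (U = 18*2 = 36)
(U*(-38))*w(-5 - 1*(-5), r) = (36*(-38))*(-4 + (-5 - 1*(-5))) = -1368*(-4 + (-5 + 5)) = -1368*(-4 + 0) = -1368*(-4) = 5472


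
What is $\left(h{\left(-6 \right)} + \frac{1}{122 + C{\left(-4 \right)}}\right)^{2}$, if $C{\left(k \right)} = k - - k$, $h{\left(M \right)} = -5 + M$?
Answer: $\frac{1570009}{12996} \approx 120.81$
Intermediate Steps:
$C{\left(k \right)} = 2 k$ ($C{\left(k \right)} = k + k = 2 k$)
$\left(h{\left(-6 \right)} + \frac{1}{122 + C{\left(-4 \right)}}\right)^{2} = \left(\left(-5 - 6\right) + \frac{1}{122 + 2 \left(-4\right)}\right)^{2} = \left(-11 + \frac{1}{122 - 8}\right)^{2} = \left(-11 + \frac{1}{114}\right)^{2} = \left(- \frac{1253}{114}\right)^{2} = \frac{1570009}{12996}$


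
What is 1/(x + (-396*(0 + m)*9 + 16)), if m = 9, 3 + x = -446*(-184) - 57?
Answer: 1/49944 ≈ 2.0022e-5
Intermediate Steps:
x = 82004 (x = -3 + (-446*(-184) - 57) = -3 + (82064 - 57) = -3 + 82007 = 82004)
1/(x + (-396*(0 + m)*9 + 16)) = 1/(82004 + (-396*(0 + 9)*9 + 16)) = 1/(82004 + (-3564*9 + 16)) = 1/(82004 + (-396*81 + 16)) = 1/(82004 + (-32076 + 16)) = 1/(82004 - 32060) = 1/49944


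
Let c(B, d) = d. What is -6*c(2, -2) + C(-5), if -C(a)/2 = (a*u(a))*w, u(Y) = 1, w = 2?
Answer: 32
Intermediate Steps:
C(a) = -4*a (C(a) = -2*a*1*2 = -2*a*2 = -4*a)
-6*c(2, -2) + C(-5) = -6*(-2) - 4*(-5) = 12 + 20 = 32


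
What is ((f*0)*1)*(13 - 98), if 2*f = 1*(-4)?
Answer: 0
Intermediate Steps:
f = -2 (f = (1*(-4))/2 = (½)*(-4) = -2)
((f*0)*1)*(13 - 98) = (-2*0*1)*(13 - 98) = (0*1)*(-85) = 0*(-85) = 0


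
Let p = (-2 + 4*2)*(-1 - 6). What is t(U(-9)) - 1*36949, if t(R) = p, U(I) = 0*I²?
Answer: -36991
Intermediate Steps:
U(I) = 0
p = -42 (p = (-2 + 8)*(-7) = 6*(-7) = -42)
t(R) = -42
t(U(-9)) - 1*36949 = -42 - 1*36949 = -42 - 36949 = -36991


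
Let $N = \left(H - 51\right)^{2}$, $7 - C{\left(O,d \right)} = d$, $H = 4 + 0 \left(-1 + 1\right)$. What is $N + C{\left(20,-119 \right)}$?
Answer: $2335$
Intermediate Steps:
$H = 4$ ($H = 4 + 0 \cdot 0 = 4 + 0 = 4$)
$C{\left(O,d \right)} = 7 - d$
$N = 2209$ ($N = \left(4 - 51\right)^{2} = \left(-47\right)^{2} = 2209$)
$N + C{\left(20,-119 \right)} = 2209 + \left(7 - -119\right) = 2209 + \left(7 + 119\right) = 2209 + 126 = 2335$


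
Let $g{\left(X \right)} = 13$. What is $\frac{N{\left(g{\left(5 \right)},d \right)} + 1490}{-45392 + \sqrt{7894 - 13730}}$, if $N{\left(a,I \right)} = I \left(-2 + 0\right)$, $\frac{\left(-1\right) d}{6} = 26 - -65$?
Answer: $- \frac{29300536}{515109875} - \frac{1291 i \sqrt{1459}}{515109875} \approx -0.056882 - 9.5731 \cdot 10^{-5} i$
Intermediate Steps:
$d = -546$ ($d = - 6 \left(26 - -65\right) = - 6 \left(26 + 65\right) = \left(-6\right) 91 = -546$)
$N{\left(a,I \right)} = - 2 I$ ($N{\left(a,I \right)} = I \left(-2\right) = - 2 I$)
$\frac{N{\left(g{\left(5 \right)},d \right)} + 1490}{-45392 + \sqrt{7894 - 13730}} = \frac{\left(-2\right) \left(-546\right) + 1490}{-45392 + \sqrt{7894 - 13730}} = \frac{1092 + 1490}{-45392 + \sqrt{-5836}} = \frac{2582}{-45392 + 2 i \sqrt{1459}}$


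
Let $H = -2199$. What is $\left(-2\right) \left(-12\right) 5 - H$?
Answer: $2319$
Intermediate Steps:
$\left(-2\right) \left(-12\right) 5 - H = \left(-2\right) \left(-12\right) 5 - -2199 = 24 \cdot 5 + 2199 = 120 + 2199 = 2319$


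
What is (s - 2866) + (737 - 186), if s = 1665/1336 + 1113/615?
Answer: -633195219/273880 ≈ -2311.9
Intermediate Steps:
s = 836981/273880 (s = 1665*(1/1336) + 1113*(1/615) = 1665/1336 + 371/205 = 836981/273880 ≈ 3.0560)
(s - 2866) + (737 - 186) = (836981/273880 - 2866) + (737 - 186) = -784103099/273880 + 551 = -633195219/273880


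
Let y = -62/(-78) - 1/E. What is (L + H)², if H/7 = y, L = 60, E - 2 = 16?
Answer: 232593001/54756 ≈ 4247.8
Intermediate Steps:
E = 18 (E = 2 + 16 = 18)
y = 173/234 (y = -62/(-78) - 1/18 = -62*(-1/78) - 1*1/18 = 31/39 - 1/18 = 173/234 ≈ 0.73932)
H = 1211/234 (H = 7*(173/234) = 1211/234 ≈ 5.1752)
(L + H)² = (60 + 1211/234)² = (15251/234)² = 232593001/54756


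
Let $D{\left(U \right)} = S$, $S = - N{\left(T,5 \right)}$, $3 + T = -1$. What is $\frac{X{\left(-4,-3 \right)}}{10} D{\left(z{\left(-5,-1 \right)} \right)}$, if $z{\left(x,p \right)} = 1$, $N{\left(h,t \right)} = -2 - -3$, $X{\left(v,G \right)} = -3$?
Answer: $\frac{3}{10} \approx 0.3$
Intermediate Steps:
$T = -4$ ($T = -3 - 1 = -4$)
$N{\left(h,t \right)} = 1$ ($N{\left(h,t \right)} = -2 + 3 = 1$)
$S = -1$ ($S = \left(-1\right) 1 = -1$)
$D{\left(U \right)} = -1$
$\frac{X{\left(-4,-3 \right)}}{10} D{\left(z{\left(-5,-1 \right)} \right)} = - \frac{3}{10} \left(-1\right) = \left(-3\right) \frac{1}{10} \left(-1\right) = \left(- \frac{3}{10}\right) \left(-1\right) = \frac{3}{10}$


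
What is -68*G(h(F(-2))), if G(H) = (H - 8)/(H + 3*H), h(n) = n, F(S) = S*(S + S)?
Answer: 0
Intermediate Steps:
F(S) = 2*S² (F(S) = S*(2*S) = 2*S²)
G(H) = (-8 + H)/(4*H) (G(H) = (-8 + H)/((4*H)) = (-8 + H)*(1/(4*H)) = (-8 + H)/(4*H))
-68*G(h(F(-2))) = -17*(-8 + 2*(-2)²)/(2*(-2)²) = -17*(-8 + 2*4)/(2*4) = -17*(-8 + 8)/8 = -17*0/8 = -68*0 = 0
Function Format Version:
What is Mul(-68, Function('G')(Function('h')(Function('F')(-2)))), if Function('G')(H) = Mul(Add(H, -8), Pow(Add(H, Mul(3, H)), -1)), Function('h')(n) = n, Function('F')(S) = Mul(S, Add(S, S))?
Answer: 0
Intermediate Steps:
Function('F')(S) = Mul(2, Pow(S, 2)) (Function('F')(S) = Mul(S, Mul(2, S)) = Mul(2, Pow(S, 2)))
Function('G')(H) = Mul(Rational(1, 4), Pow(H, -1), Add(-8, H)) (Function('G')(H) = Mul(Add(-8, H), Pow(Mul(4, H), -1)) = Mul(Add(-8, H), Mul(Rational(1, 4), Pow(H, -1))) = Mul(Rational(1, 4), Pow(H, -1), Add(-8, H)))
Mul(-68, Function('G')(Function('h')(Function('F')(-2)))) = Mul(-68, Mul(Rational(1, 4), Pow(Mul(2, Pow(-2, 2)), -1), Add(-8, Mul(2, Pow(-2, 2))))) = Mul(-68, Mul(Rational(1, 4), Pow(Mul(2, 4), -1), Add(-8, Mul(2, 4)))) = Mul(-68, Mul(Rational(1, 4), Pow(8, -1), Add(-8, 8))) = Mul(-68, Mul(Rational(1, 4), Rational(1, 8), 0)) = Mul(-68, 0) = 0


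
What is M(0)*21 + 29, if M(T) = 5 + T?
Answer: 134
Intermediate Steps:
M(0)*21 + 29 = (5 + 0)*21 + 29 = 5*21 + 29 = 105 + 29 = 134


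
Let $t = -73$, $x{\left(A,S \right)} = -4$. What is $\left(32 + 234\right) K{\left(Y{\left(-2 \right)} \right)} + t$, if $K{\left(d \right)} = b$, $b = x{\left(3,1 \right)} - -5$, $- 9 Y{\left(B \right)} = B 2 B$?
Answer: $193$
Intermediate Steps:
$Y{\left(B \right)} = - \frac{2 B^{2}}{9}$ ($Y{\left(B \right)} = - \frac{B 2 B}{9} = - \frac{2 B B}{9} = - \frac{2 B^{2}}{9}$)
$b = 1$ ($b = -4 - -5 = -4 + 5 = 1$)
$K{\left(d \right)} = 1$
$\left(32 + 234\right) K{\left(Y{\left(-2 \right)} \right)} + t = \left(32 + 234\right) 1 - 73 = 266 \cdot 1 - 73 = 266 - 73 = 193$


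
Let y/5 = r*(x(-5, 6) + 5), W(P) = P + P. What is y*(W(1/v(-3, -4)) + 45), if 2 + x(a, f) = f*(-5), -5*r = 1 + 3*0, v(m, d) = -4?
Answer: 2403/2 ≈ 1201.5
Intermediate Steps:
r = -⅕ (r = -(1 + 3*0)/5 = -(1 + 0)/5 = -⅕*1 = -⅕ ≈ -0.20000)
x(a, f) = -2 - 5*f (x(a, f) = -2 + f*(-5) = -2 - 5*f)
W(P) = 2*P
y = 27 (y = 5*(-((-2 - 5*6) + 5)/5) = 5*(-((-2 - 30) + 5)/5) = 5*(-(-32 + 5)/5) = 5*(-⅕*(-27)) = 5*(27/5) = 27)
y*(W(1/v(-3, -4)) + 45) = 27*(2/(-4) + 45) = 27*(2*(-¼) + 45) = 27*(-½ + 45) = 27*(89/2) = 2403/2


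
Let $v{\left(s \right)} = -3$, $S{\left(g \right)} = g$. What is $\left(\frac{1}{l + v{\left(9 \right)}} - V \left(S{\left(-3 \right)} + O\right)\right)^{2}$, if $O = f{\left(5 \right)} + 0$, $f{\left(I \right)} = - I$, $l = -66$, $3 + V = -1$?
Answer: $\frac{4879681}{4761} \approx 1024.9$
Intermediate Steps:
$V = -4$ ($V = -3 - 1 = -4$)
$O = -5$ ($O = \left(-1\right) 5 + 0 = -5 + 0 = -5$)
$\left(\frac{1}{l + v{\left(9 \right)}} - V \left(S{\left(-3 \right)} + O\right)\right)^{2} = \left(\frac{1}{-66 - 3} - - 4 \left(-3 - 5\right)\right)^{2} = \left(\frac{1}{-69} - \left(-4\right) \left(-8\right)\right)^{2} = \left(- \frac{1}{69} - 32\right)^{2} = \left(- \frac{2209}{69}\right)^{2} = \frac{4879681}{4761}$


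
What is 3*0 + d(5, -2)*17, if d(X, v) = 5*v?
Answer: -170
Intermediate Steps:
3*0 + d(5, -2)*17 = 3*0 + (5*(-2))*17 = 0 - 10*17 = 0 - 170 = -170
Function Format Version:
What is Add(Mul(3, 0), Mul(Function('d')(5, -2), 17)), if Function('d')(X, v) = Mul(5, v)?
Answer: -170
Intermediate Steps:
Add(Mul(3, 0), Mul(Function('d')(5, -2), 17)) = Add(Mul(3, 0), Mul(Mul(5, -2), 17)) = Add(0, Mul(-10, 17)) = Add(0, -170) = -170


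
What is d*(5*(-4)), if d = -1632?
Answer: 32640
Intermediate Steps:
d*(5*(-4)) = -8160*(-4) = -1632*(-20) = 32640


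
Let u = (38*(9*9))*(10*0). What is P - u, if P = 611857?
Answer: 611857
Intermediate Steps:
u = 0 (u = (38*81)*0 = 3078*0 = 0)
P - u = 611857 - 1*0 = 611857 + 0 = 611857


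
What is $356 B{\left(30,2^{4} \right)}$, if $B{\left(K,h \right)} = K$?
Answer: $10680$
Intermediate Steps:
$356 B{\left(30,2^{4} \right)} = 356 \cdot 30 = 10680$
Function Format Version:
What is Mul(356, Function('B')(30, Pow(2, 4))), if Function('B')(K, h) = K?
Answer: 10680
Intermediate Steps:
Mul(356, Function('B')(30, Pow(2, 4))) = Mul(356, 30) = 10680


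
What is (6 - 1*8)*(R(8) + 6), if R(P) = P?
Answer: -28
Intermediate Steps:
(6 - 1*8)*(R(8) + 6) = (6 - 1*8)*(8 + 6) = (6 - 8)*14 = -2*14 = -28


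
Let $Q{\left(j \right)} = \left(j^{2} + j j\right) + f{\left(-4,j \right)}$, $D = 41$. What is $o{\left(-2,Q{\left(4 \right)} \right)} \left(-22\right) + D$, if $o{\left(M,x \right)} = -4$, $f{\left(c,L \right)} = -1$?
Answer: $129$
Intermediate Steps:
$Q{\left(j \right)} = -1 + 2 j^{2}$ ($Q{\left(j \right)} = \left(j^{2} + j j\right) - 1 = \left(j^{2} + j^{2}\right) - 1 = 2 j^{2} - 1 = -1 + 2 j^{2}$)
$o{\left(-2,Q{\left(4 \right)} \right)} \left(-22\right) + D = \left(-4\right) \left(-22\right) + 41 = 88 + 41 = 129$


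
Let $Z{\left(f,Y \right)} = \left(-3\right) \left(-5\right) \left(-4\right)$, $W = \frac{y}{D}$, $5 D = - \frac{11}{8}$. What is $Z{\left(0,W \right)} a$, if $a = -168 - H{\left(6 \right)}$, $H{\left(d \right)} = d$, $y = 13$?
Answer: $10440$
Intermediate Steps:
$D = - \frac{11}{40}$ ($D = \frac{\left(-11\right) \frac{1}{8}}{5} = \frac{1}{5} \left(- \frac{11}{8}\right) = - \frac{11}{40} \approx -0.275$)
$W = - \frac{520}{11}$ ($W = \frac{13}{- \frac{11}{40}} = 13 \left(- \frac{40}{11}\right) = - \frac{520}{11} \approx -47.273$)
$Z{\left(f,Y \right)} = -60$ ($Z{\left(f,Y \right)} = 15 \left(-4\right) = -60$)
$a = -174$ ($a = -168 - 6 = -174$)
$Z{\left(0,W \right)} a = \left(-60\right) \left(-174\right) = 10440$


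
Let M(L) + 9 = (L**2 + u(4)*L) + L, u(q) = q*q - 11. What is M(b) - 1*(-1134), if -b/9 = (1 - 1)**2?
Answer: 1125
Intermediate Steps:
u(q) = -11 + q**2 (u(q) = q**2 - 11 = -11 + q**2)
b = 0 (b = -9*(1 - 1)**2 = -9*0**2 = -9*0 = 0)
M(L) = -9 + L**2 + 6*L (M(L) = -9 + ((L**2 + (-11 + 4**2)*L) + L) = -9 + ((L**2 + (-11 + 16)*L) + L) = -9 + ((L**2 + 5*L) + L) = -9 + (L**2 + 6*L) = -9 + L**2 + 6*L)
M(b) - 1*(-1134) = (-9 + 0**2 + 6*0) - 1*(-1134) = (-9 + 0 + 0) + 1134 = -9 + 1134 = 1125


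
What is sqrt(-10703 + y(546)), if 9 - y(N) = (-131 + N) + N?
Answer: 3*I*sqrt(1295) ≈ 107.96*I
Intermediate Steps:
y(N) = 140 - 2*N (y(N) = 9 - ((-131 + N) + N) = 9 - (-131 + 2*N) = 9 + (131 - 2*N) = 140 - 2*N)
sqrt(-10703 + y(546)) = sqrt(-10703 + (140 - 2*546)) = sqrt(-10703 + (140 - 1092)) = sqrt(-10703 - 952) = sqrt(-11655) = 3*I*sqrt(1295)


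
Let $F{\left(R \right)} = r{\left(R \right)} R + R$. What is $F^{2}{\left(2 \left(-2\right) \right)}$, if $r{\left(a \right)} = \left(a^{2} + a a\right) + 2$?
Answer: $19600$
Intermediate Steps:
$r{\left(a \right)} = 2 + 2 a^{2}$ ($r{\left(a \right)} = \left(a^{2} + a^{2}\right) + 2 = 2 a^{2} + 2 = 2 + 2 a^{2}$)
$F{\left(R \right)} = R + R \left(2 + 2 R^{2}\right)$ ($F{\left(R \right)} = \left(2 + 2 R^{2}\right) R + R = R \left(2 + 2 R^{2}\right) + R = R + R \left(2 + 2 R^{2}\right)$)
$F^{2}{\left(2 \left(-2\right) \right)} = \left(2 \left(-2\right) \left(3 + 2 \left(2 \left(-2\right)\right)^{2}\right)\right)^{2} = \left(- 4 \left(3 + 2 \left(-4\right)^{2}\right)\right)^{2} = \left(- 4 \left(3 + 2 \cdot 16\right)\right)^{2} = \left(- 4 \left(3 + 32\right)\right)^{2} = \left(\left(-4\right) 35\right)^{2} = \left(-140\right)^{2} = 19600$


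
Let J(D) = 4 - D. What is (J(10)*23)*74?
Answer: -10212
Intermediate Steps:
(J(10)*23)*74 = ((4 - 1*10)*23)*74 = ((4 - 10)*23)*74 = -6*23*74 = -138*74 = -10212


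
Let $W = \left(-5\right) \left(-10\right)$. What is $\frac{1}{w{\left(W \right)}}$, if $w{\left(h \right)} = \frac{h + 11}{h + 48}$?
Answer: $\frac{98}{61} \approx 1.6066$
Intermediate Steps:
$W = 50$
$w{\left(h \right)} = \frac{11 + h}{48 + h}$
$\frac{1}{w{\left(W \right)}} = \frac{1}{\frac{1}{48 + 50} \left(11 + 50\right)} = \frac{1}{\frac{1}{98} \cdot 61} = \frac{1}{\frac{61}{98}} = \frac{98}{61}$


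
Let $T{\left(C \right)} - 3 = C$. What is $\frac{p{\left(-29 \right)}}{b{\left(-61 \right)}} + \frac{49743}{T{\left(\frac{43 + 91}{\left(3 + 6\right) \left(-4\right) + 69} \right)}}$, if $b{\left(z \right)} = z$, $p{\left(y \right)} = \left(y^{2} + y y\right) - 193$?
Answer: $\frac{99785722}{14213} \approx 7020.7$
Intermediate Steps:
$p{\left(y \right)} = -193 + 2 y^{2}$ ($p{\left(y \right)} = \left(y^{2} + y^{2}\right) - 193 = 2 y^{2} - 193 = -193 + 2 y^{2}$)
$T{\left(C \right)} = 3 + C$
$\frac{p{\left(-29 \right)}}{b{\left(-61 \right)}} + \frac{49743}{T{\left(\frac{43 + 91}{\left(3 + 6\right) \left(-4\right) + 69} \right)}} = \frac{-193 + 2 \left(-29\right)^{2}}{-61} + \frac{49743}{3 + \frac{43 + 91}{\left(3 + 6\right) \left(-4\right) + 69}} = \left(-193 + 2 \cdot 841\right) \left(- \frac{1}{61}\right) + \frac{49743}{3 + \frac{134}{9 \left(-4\right) + 69}} = \left(-193 + 1682\right) \left(- \frac{1}{61}\right) + \frac{49743}{3 + \frac{134}{-36 + 69}} = 1489 \left(- \frac{1}{61}\right) + \frac{49743}{3 + \frac{134}{33}} = - \frac{1489}{61} + \frac{49743}{3 + 134 \cdot \frac{1}{33}} = - \frac{1489}{61} + \frac{49743}{3 + \frac{134}{33}} = - \frac{1489}{61} + \frac{49743}{\frac{233}{33}} = - \frac{1489}{61} + 49743 \cdot \frac{33}{233} = - \frac{1489}{61} + \frac{1641519}{233} = \frac{99785722}{14213}$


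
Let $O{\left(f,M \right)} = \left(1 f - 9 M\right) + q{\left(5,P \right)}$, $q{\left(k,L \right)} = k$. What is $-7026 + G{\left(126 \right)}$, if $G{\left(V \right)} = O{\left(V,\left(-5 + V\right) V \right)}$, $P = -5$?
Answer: $-144109$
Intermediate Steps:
$O{\left(f,M \right)} = 5 + f - 9 M$ ($O{\left(f,M \right)} = \left(1 f - 9 M\right) + 5 = \left(f - 9 M\right) + 5 = 5 + f - 9 M$)
$G{\left(V \right)} = 5 + V - 9 V \left(-5 + V\right)$ ($G{\left(V \right)} = 5 + V - 9 \left(-5 + V\right) V = 5 + V - 9 V \left(-5 + V\right)$)
$-7026 + G{\left(126 \right)} = -7026 + \left(5 + 126 - 1134 \left(-5 + 126\right)\right) = -7026 + \left(5 + 126 - 1134 \cdot 121\right) = -7026 + \left(5 + 126 - 137214\right) = -7026 - 137083 = -144109$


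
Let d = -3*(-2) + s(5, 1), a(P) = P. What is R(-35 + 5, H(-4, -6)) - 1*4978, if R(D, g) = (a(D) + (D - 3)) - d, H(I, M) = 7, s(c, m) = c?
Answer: -5052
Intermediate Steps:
d = 11 (d = -3*(-2) + 5 = 6 + 5 = 11)
R(D, g) = -14 + 2*D (R(D, g) = (D + (D - 3)) - 1*11 = (D + (-3 + D)) - 11 = (-3 + 2*D) - 11 = -14 + 2*D)
R(-35 + 5, H(-4, -6)) - 1*4978 = (-14 + 2*(-35 + 5)) - 1*4978 = (-14 + 2*(-30)) - 4978 = (-14 - 60) - 4978 = -74 - 4978 = -5052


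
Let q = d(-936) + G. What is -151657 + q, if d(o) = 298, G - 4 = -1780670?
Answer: -1932025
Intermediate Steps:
G = -1780666 (G = 4 - 1780670 = -1780666)
q = -1780368 (q = 298 - 1780666 = -1780368)
-151657 + q = -151657 - 1780368 = -1932025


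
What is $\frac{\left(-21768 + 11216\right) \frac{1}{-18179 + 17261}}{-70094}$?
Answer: $- \frac{2638}{16086573} \approx -0.00016399$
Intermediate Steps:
$\frac{\left(-21768 + 11216\right) \frac{1}{-18179 + 17261}}{-70094} = - \frac{10552}{-918} \left(- \frac{1}{70094}\right) = \left(-10552\right) \left(- \frac{1}{918}\right) \left(- \frac{1}{70094}\right) = \frac{5276}{459} \left(- \frac{1}{70094}\right) = - \frac{2638}{16086573}$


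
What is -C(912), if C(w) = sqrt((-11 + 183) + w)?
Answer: -2*sqrt(271) ≈ -32.924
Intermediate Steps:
C(w) = sqrt(172 + w)
-C(912) = -sqrt(172 + 912) = -sqrt(1084) = -2*sqrt(271)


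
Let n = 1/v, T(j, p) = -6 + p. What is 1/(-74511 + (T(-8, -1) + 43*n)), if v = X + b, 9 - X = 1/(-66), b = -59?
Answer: -3299/245837720 ≈ -1.3419e-5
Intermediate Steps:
X = 595/66 (X = 9 - 1/(-66) = 9 - 1*(-1/66) = 9 + 1/66 = 595/66 ≈ 9.0152)
v = -3299/66 (v = 595/66 - 59 = -3299/66 ≈ -49.985)
n = -66/3299 (n = 1/(-3299/66) = -66/3299 ≈ -0.020006)
1/(-74511 + (T(-8, -1) + 43*n)) = 1/(-74511 + ((-6 - 1) + 43*(-66/3299))) = 1/(-74511 + (-7 - 2838/3299)) = 1/(-74511 - 25931/3299) = 1/(-245837720/3299) = -3299/245837720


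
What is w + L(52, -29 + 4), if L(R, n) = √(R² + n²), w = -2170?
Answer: -2170 + √3329 ≈ -2112.3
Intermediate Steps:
w + L(52, -29 + 4) = -2170 + √(52² + (-29 + 4)²) = -2170 + √(2704 + (-25)²) = -2170 + √(2704 + 625) = -2170 + √3329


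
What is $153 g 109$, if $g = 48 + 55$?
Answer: $1717731$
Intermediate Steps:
$g = 103$
$153 g 109 = 153 \cdot 103 \cdot 109 = 15759 \cdot 109 = 1717731$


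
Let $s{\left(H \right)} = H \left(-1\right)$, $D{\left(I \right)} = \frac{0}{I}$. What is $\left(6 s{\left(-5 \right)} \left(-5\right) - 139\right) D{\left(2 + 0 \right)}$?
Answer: $0$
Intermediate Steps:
$D{\left(I \right)} = 0$
$s{\left(H \right)} = - H$
$\left(6 s{\left(-5 \right)} \left(-5\right) - 139\right) D{\left(2 + 0 \right)} = \left(6 \left(\left(-1\right) \left(-5\right)\right) \left(-5\right) - 139\right) 0 = \left(6 \cdot 5 \left(-5\right) - 139\right) 0 = \left(30 \left(-5\right) - 139\right) 0 = \left(-150 - 139\right) 0 = \left(-289\right) 0 = 0$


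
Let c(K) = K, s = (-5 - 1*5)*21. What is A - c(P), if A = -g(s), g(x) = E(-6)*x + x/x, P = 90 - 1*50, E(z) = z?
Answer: -1301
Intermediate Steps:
P = 40 (P = 90 - 50 = 40)
s = -210 (s = (-5 - 5)*21 = -10*21 = -210)
g(x) = 1 - 6*x (g(x) = -6*x + x/x = -6*x + 1 = 1 - 6*x)
A = -1261 (A = -(1 - 6*(-210)) = -(1 + 1260) = -1*1261 = -1261)
A - c(P) = -1261 - 1*40 = -1261 - 40 = -1301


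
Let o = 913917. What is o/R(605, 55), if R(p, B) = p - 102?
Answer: 913917/503 ≈ 1816.9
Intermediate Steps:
R(p, B) = -102 + p
o/R(605, 55) = 913917/(-102 + 605) = 913917/503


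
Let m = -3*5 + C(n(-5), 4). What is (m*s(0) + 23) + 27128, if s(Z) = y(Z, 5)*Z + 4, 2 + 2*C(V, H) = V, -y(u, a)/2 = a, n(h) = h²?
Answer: 27137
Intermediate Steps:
y(u, a) = -2*a
C(V, H) = -1 + V/2
s(Z) = 4 - 10*Z (s(Z) = (-2*5)*Z + 4 = -10*Z + 4 = 4 - 10*Z)
m = -7/2 (m = -3*5 + (-1 + (½)*(-5)²) = -15 + (-1 + (½)*25) = -15 + (-1 + 25/2) = -15 + 23/2 = -7/2 ≈ -3.5000)
(m*s(0) + 23) + 27128 = (-7*(4 - 10*0)/2 + 23) + 27128 = (-7*(4 + 0)/2 + 23) + 27128 = (-7/2*4 + 23) + 27128 = (-14 + 23) + 27128 = 9 + 27128 = 27137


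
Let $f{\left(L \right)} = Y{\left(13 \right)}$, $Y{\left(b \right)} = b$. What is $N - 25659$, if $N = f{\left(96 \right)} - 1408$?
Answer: $-27054$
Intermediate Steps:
$f{\left(L \right)} = 13$
$N = -1395$ ($N = 13 - 1408 = -1395$)
$N - 25659 = -1395 - 25659 = -27054$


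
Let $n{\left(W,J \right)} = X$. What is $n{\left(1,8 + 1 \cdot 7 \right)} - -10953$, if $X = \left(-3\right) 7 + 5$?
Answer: $10937$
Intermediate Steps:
$X = -16$ ($X = -21 + 5 = -16$)
$n{\left(W,J \right)} = -16$
$n{\left(1,8 + 1 \cdot 7 \right)} - -10953 = -16 - -10953 = -16 + 10953 = 10937$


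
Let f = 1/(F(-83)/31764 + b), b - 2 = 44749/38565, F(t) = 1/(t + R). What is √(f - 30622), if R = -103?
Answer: I*√196018935658490179046410102/80008196539 ≈ 174.99*I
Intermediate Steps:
F(t) = 1/(-103 + t) (F(t) = 1/(t - 103) = 1/(-103 + t))
b = 121879/38565 (b = 2 + 44749/38565 = 121879/38565 ≈ 3.1604)
f = 25316225640/80008196539 (f = 1/(1/(-103 - 83*31764) + 121879/38565) = 1/((1/31764)/(-186) + 121879/38565) = 1/(-1/186*1/31764 + 121879/38565) = 1/(-1/5908104 + 121879/38565) = 1/(80008196539/25316225640) = 25316225640/80008196539 ≈ 0.31642)
√(f - 30622) = √(25316225640/80008196539 - 30622) = √(-2449985678191618/80008196539) = I*√196018935658490179046410102/80008196539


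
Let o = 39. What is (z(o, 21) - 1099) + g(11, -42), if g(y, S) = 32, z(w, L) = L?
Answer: -1046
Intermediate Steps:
(z(o, 21) - 1099) + g(11, -42) = (21 - 1099) + 32 = -1078 + 32 = -1046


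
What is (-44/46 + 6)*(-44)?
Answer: -5104/23 ≈ -221.91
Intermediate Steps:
(-44/46 + 6)*(-44) = (-44*1/46 + 6)*(-44) = (-22/23 + 6)*(-44) = (116/23)*(-44) = -5104/23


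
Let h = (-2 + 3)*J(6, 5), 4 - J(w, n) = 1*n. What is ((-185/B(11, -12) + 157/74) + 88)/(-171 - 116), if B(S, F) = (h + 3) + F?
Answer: -4019/10619 ≈ -0.37847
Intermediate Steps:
J(w, n) = 4 - n
h = -1 (h = (-2 + 3)*(4 - 1*5) = 1*(4 - 5) = 1*(-1) = -1)
B(S, F) = 2 + F (B(S, F) = (-1 + 3) + F = 2 + F)
((-185/B(11, -12) + 157/74) + 88)/(-171 - 116) = ((-185/(2 - 12) + 157/74) + 88)/(-171 - 116) = ((-185/(-10) + 157*(1/74)) + 88)/(-287) = ((-185*(-⅒) + 157/74) + 88)*(-1/287) = ((37/2 + 157/74) + 88)*(-1/287) = (763/37 + 88)*(-1/287) = (4019/37)*(-1/287) = -4019/10619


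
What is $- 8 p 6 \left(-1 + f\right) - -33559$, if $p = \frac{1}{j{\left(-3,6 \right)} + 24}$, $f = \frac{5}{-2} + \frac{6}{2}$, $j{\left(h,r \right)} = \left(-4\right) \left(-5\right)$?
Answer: $\frac{369155}{11} \approx 33560.0$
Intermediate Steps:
$j{\left(h,r \right)} = 20$
$f = \frac{1}{2}$ ($f = 5 \left(- \frac{1}{2}\right) + 6 \cdot \frac{1}{2} = - \frac{5}{2} + 3 = \frac{1}{2} \approx 0.5$)
$p = \frac{1}{44}$ ($p = \frac{1}{20 + 24} = \frac{1}{44} \approx 0.022727$)
$- 8 p 6 \left(-1 + f\right) - -33559 = \left(-8\right) \frac{1}{44} \cdot 6 \left(-1 + \frac{1}{2}\right) - -33559 = - \frac{2 \cdot 6 \left(- \frac{1}{2}\right)}{11} + 33559 = \left(- \frac{2}{11}\right) \left(-3\right) + 33559 = \frac{6}{11} + 33559 = \frac{369155}{11}$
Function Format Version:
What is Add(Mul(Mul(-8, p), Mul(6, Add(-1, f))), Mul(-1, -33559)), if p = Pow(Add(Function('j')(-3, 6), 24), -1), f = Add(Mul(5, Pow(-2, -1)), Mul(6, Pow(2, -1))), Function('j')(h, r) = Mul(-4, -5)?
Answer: Rational(369155, 11) ≈ 33560.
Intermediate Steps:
Function('j')(h, r) = 20
f = Rational(1, 2) (f = Add(Mul(5, Rational(-1, 2)), Mul(6, Rational(1, 2))) = Add(Rational(-5, 2), 3) = Rational(1, 2) ≈ 0.50000)
p = Rational(1, 44) (p = Pow(Add(20, 24), -1) = Pow(44, -1) = Rational(1, 44) ≈ 0.022727)
Add(Mul(Mul(-8, p), Mul(6, Add(-1, f))), Mul(-1, -33559)) = Add(Mul(Mul(-8, Rational(1, 44)), Mul(6, Add(-1, Rational(1, 2)))), Mul(-1, -33559)) = Add(Mul(Rational(-2, 11), Mul(6, Rational(-1, 2))), 33559) = Add(Mul(Rational(-2, 11), -3), 33559) = Add(Rational(6, 11), 33559) = Rational(369155, 11)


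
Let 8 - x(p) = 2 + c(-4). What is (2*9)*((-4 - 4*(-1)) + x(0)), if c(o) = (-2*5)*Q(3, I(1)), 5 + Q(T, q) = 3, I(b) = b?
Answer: -252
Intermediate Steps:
Q(T, q) = -2 (Q(T, q) = -5 + 3 = -2)
c(o) = 20 (c(o) = -2*5*(-2) = -10*(-2) = 20)
x(p) = -14 (x(p) = 8 - (2 + 20) = 8 - 1*22 = 8 - 22 = -14)
(2*9)*((-4 - 4*(-1)) + x(0)) = (2*9)*((-4 - 4*(-1)) - 14) = 18*((-4 + 4) - 14) = 18*(0 - 14) = 18*(-14) = -252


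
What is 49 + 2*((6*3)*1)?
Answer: 85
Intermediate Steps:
49 + 2*((6*3)*1) = 49 + 2*(18*1) = 49 + 2*18 = 49 + 36 = 85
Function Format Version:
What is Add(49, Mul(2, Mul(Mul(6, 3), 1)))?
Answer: 85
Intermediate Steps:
Add(49, Mul(2, Mul(Mul(6, 3), 1))) = Add(49, Mul(2, Mul(18, 1))) = Add(49, Mul(2, 18)) = Add(49, 36) = 85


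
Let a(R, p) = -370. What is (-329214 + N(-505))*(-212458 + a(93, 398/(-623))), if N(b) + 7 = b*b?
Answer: 15790986288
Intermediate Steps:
N(b) = -7 + b**2 (N(b) = -7 + b*b = -7 + b**2)
(-329214 + N(-505))*(-212458 + a(93, 398/(-623))) = (-329214 + (-7 + (-505)**2))*(-212458 - 370) = (-329214 + (-7 + 255025))*(-212828) = (-329214 + 255018)*(-212828) = -74196*(-212828) = 15790986288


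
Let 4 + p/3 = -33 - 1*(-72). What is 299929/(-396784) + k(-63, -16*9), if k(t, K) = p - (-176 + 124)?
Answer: 61995159/396784 ≈ 156.24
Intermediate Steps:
p = 105 (p = -12 + 3*(-33 - 1*(-72)) = -12 + 3*(-33 + 72) = -12 + 3*39 = -12 + 117 = 105)
k(t, K) = 157 (k(t, K) = 105 - (-176 + 124) = 105 - 1*(-52) = 105 + 52 = 157)
299929/(-396784) + k(-63, -16*9) = 299929/(-396784) + 157 = 299929*(-1/396784) + 157 = -299929/396784 + 157 = 61995159/396784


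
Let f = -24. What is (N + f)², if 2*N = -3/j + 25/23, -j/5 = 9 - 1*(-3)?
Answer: 464704249/846400 ≈ 549.04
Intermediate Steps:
j = -60 (j = -5*(9 - 1*(-3)) = -5*(9 + 3) = -5*12 = -60)
N = 523/920 (N = (-3/(-60) + 25/23)/2 = (-3*(-1/60) + 25*(1/23))/2 = (1/20 + 25/23)/2 = (½)*(523/460) = 523/920 ≈ 0.56848)
(N + f)² = (523/920 - 24)² = (-21557/920)² = 464704249/846400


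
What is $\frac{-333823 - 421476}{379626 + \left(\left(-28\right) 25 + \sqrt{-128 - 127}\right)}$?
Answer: $- \frac{286202428874}{143584913731} + \frac{755299 i \sqrt{255}}{143584913731} \approx -1.9933 + 8.4 \cdot 10^{-5} i$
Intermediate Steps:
$\frac{-333823 - 421476}{379626 + \left(\left(-28\right) 25 + \sqrt{-128 - 127}\right)} = - \frac{755299}{379626 - \left(700 - \sqrt{-255}\right)} = - \frac{755299}{379626 - \left(700 - i \sqrt{255}\right)} = - \frac{755299}{378926 + i \sqrt{255}}$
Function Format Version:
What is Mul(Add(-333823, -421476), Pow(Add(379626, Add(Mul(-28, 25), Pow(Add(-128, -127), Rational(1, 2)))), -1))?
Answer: Add(Rational(-286202428874, 143584913731), Mul(Rational(755299, 143584913731), I, Pow(255, Rational(1, 2)))) ≈ Add(-1.9933, Mul(8.4000e-5, I))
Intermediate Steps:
Mul(Add(-333823, -421476), Pow(Add(379626, Add(Mul(-28, 25), Pow(Add(-128, -127), Rational(1, 2)))), -1)) = Mul(-755299, Pow(Add(379626, Add(-700, Pow(-255, Rational(1, 2)))), -1)) = Mul(-755299, Pow(Add(379626, Add(-700, Mul(I, Pow(255, Rational(1, 2))))), -1)) = Mul(-755299, Pow(Add(378926, Mul(I, Pow(255, Rational(1, 2)))), -1))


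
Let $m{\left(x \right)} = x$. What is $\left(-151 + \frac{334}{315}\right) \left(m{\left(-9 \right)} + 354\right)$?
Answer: $- \frac{1086313}{21} \approx -51729.0$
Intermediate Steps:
$\left(-151 + \frac{334}{315}\right) \left(m{\left(-9 \right)} + 354\right) = \left(-151 + \frac{334}{315}\right) \left(-9 + 354\right) = \left(-151 + 334 \cdot \frac{1}{315}\right) 345 = \left(-151 + \frac{334}{315}\right) 345 = \left(- \frac{47231}{315}\right) 345 = - \frac{1086313}{21}$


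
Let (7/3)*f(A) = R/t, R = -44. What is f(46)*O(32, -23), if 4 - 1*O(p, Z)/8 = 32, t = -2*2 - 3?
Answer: -4224/7 ≈ -603.43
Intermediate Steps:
t = -7 (t = -4 - 3 = -7)
O(p, Z) = -224 (O(p, Z) = 32 - 8*32 = 32 - 256 = -224)
f(A) = 132/49 (f(A) = 3*(-44/(-7))/7 = 3*(-44*(-1/7))/7 = (3/7)*(44/7) = 132/49)
f(46)*O(32, -23) = (132/49)*(-224) = -4224/7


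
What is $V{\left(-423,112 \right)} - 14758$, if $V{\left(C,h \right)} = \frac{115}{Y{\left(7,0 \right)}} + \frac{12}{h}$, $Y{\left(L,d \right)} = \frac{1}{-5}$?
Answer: $- \frac{429321}{28} \approx -15333.0$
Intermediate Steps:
$Y{\left(L,d \right)} = - \frac{1}{5}$
$V{\left(C,h \right)} = -575 + \frac{12}{h}$ ($V{\left(C,h \right)} = \frac{115}{- \frac{1}{5}} + \frac{12}{h} = 115 \left(-5\right) + \frac{12}{h} = -575 + \frac{12}{h}$)
$V{\left(-423,112 \right)} - 14758 = \left(-575 + \frac{12}{112}\right) - 14758 = \left(-575 + 12 \cdot \frac{1}{112}\right) - 14758 = \left(-575 + \frac{3}{28}\right) - 14758 = - \frac{16097}{28} - 14758 = - \frac{429321}{28}$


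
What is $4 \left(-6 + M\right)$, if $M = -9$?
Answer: $-60$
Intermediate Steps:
$4 \left(-6 + M\right) = 4 \left(-6 - 9\right) = 4 \left(-15\right) = -60$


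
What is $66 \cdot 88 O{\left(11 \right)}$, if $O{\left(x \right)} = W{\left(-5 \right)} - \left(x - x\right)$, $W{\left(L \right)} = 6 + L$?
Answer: $5808$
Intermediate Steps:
$O{\left(x \right)} = 1$ ($O{\left(x \right)} = \left(6 - 5\right) - \left(x - x\right) = 1 - 0 = 1 + 0 = 1$)
$66 \cdot 88 O{\left(11 \right)} = 66 \cdot 88 \cdot 1 = 5808 \cdot 1 = 5808$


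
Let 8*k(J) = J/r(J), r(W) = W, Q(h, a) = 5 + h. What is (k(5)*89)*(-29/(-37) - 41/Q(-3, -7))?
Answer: -129851/592 ≈ -219.34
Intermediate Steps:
k(J) = ⅛ (k(J) = (J/J)/8 = (⅛)*1 = ⅛)
(k(5)*89)*(-29/(-37) - 41/Q(-3, -7)) = ((⅛)*89)*(-29/(-37) - 41/(5 - 3)) = 89*(-29*(-1/37) - 41/2)/8 = 89*(29/37 - 41*½)/8 = 89*(29/37 - 41/2)/8 = (89/8)*(-1459/74) = -129851/592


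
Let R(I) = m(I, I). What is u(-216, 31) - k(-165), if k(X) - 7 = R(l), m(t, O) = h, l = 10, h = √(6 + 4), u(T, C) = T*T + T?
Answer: 46433 - √10 ≈ 46430.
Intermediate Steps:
u(T, C) = T + T² (u(T, C) = T² + T = T + T²)
h = √10 ≈ 3.1623
m(t, O) = √10
R(I) = √10
k(X) = 7 + √10
u(-216, 31) - k(-165) = -216*(1 - 216) - (7 + √10) = -216*(-215) + (-7 - √10) = 46440 + (-7 - √10) = 46433 - √10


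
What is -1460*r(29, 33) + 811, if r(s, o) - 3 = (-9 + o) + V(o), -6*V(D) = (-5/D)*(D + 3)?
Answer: -439299/11 ≈ -39936.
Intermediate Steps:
V(D) = 5*(3 + D)/(6*D) (V(D) = -(-5/D)*(D + 3)/6 = -(-5/D)*(3 + D)/6 = -(-5)*(3 + D)/(6*D) = 5*(3 + D)/(6*D))
r(s, o) = -6 + o + 5*(3 + o)/(6*o) (r(s, o) = 3 + ((-9 + o) + 5*(3 + o)/(6*o)) = 3 + (-9 + o + 5*(3 + o)/(6*o)) = -6 + o + 5*(3 + o)/(6*o))
-1460*r(29, 33) + 811 = -1460*(-31/6 + 33 + (5/2)/33) + 811 = -1460*(-31/6 + 33 + (5/2)*(1/33)) + 811 = -1460*(-31/6 + 33 + 5/66) + 811 = -1460*307/11 + 811 = -448220/11 + 811 = -439299/11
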